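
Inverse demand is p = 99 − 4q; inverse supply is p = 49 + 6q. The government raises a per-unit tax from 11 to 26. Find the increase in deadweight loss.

27.75

Competitive equilibrium: 99 − 4q = 49 + 6q → q* = 5, p* = 79.
For a per-unit tax t: Δq = t/10, so DWL = ½·t·(t/10) = t²/20.
At t = 11: DWL = 6.05. At t = 26: DWL = 33.8.
Increase = 33.8 − 6.05 = 27.75.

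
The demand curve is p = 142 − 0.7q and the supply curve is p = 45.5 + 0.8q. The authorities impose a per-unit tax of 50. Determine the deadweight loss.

833.33

Competitive equilibrium: 142 − 0.7q = 45.5 + 0.8q → q* = 64.3333, p* = 96.9667.
With the tax, the buyer price exceeds the seller price by 50: (142 − 0.7q) − (45.5 + 0.8q) = 50 → q' = 31.
Δq = 64.3333 − 31 = 33.3333; the wedge equals the tax, 50.
DWL = ½ × 33.3333 × 50 = 833.33.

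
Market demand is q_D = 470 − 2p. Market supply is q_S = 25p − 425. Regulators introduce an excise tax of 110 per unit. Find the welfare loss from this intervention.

In inverse form: demand p = 235 − 0.5q, supply p = 17 + 0.04q.
Competitive equilibrium: 235 − 0.5q = 17 + 0.04q → q* = 403.7037, p* = 33.1481.
With the tax, the buyer price exceeds the seller price by 110: (235 − 0.5q) − (17 + 0.04q) = 110 → q' = 200.
Δq = 403.7037 − 200 = 203.7037; the wedge equals the tax, 110.
Deadweight loss = ½ × 203.7037 × 110 = 11203.70.

11203.70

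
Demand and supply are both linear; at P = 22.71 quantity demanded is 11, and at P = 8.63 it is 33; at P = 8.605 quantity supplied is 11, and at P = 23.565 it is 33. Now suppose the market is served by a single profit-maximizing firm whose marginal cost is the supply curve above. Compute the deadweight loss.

33.09

Demand slope = (8.63 − 22.71)/(33 − 11) = −0.64, so P = 29.75 − 0.64Q.
Supply slope = (23.565 − 8.605)/(33 − 11) = 0.68, so P = 1.125 + 0.68Q.
Competitive equilibrium: 29.75 − 0.64Q = 1.125 + 0.68Q → Q* = 21.6856, P* = 15.8712.
Marginal revenue: MR = 29.75 − 1.28Q. Set MR = MC: 29.75 − 1.28Q = 1.125 + 0.68Q → Q_m = 14.6046.
Price P_m = 29.75 − 0.64·14.6046 = 20.4031; MC(Q_m) = 1.125 + 0.68·14.6046 = 11.0561.
Competitive Q* = 21.6856, so ΔQ = 7.081; wedge = 20.4031 − 11.0561 = 9.347.
Welfare loss = ½ × 7.081 × 9.347 = 33.09.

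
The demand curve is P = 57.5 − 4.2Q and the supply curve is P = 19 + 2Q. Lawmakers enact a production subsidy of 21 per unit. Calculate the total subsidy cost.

Competitive equilibrium: 57.5 − 4.2Q = 19 + 2Q → Q* = 6.2097, P* = 31.4194.
The subsidy lowers effective supply by 21: P = 2Q − 2.
New quantity: 57.5 − 4.2Q = 2Q − 2 → Q' = 9.5968.
Total subsidy cost = 21 × 9.5968 = 201.53.

201.53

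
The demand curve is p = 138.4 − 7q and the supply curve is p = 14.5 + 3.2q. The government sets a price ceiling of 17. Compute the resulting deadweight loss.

Competitive equilibrium: 138.4 − 7q = 14.5 + 3.2q → q* = 12.14706, p* = 53.37059.
At the ceiling p = 17, quantity supplied = (17 − 14.5)/3.2 = 0.78125.
Willingness to pay at q' = 0.78125: 138.4 − 7·0.78125 = 132.93125.
Δq = 12.14706 − 0.78125 = 11.36581; wedge = 132.93125 − 17 = 115.93125.
Deadweight loss = ½ × 11.36581 × 115.93125 = 658.83.

658.83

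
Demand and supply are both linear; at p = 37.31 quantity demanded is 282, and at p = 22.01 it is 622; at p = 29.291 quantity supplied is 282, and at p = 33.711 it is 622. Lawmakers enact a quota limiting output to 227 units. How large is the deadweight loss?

Demand slope = (22.01 − 37.31)/(622 − 282) = −0.045, so p = 50 − 0.045q.
Supply slope = (33.711 − 29.291)/(622 − 282) = 0.013, so p = 25.625 + 0.013q.
Competitive equilibrium: 50 − 0.045q = 25.625 + 0.013q → q* = 420.2586, p* = 31.0884.
At q = 227: demand price = 50 − 0.045·227 = 39.785; supply price = 25.625 + 0.013·227 = 28.576.
Δq = 420.2586 − 227 = 193.2586; wedge = 39.785 − 28.576 = 11.209.
DWL = ½ × 193.2586 × 11.209 = 1083.12.

1083.12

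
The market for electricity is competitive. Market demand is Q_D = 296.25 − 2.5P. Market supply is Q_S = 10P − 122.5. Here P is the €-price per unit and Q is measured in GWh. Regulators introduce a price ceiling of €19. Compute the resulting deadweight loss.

€5256.25

In inverse form: demand P = 118.5 − 0.4Q, supply P = 12.25 + 0.1Q.
Competitive equilibrium: 118.5 − 0.4Q = 12.25 + 0.1Q → Q* = 212.5, P* = 33.5.
At the ceiling P = 19, quantity supplied = (19 − 12.25)/0.1 = 67.5.
Willingness to pay at Q' = 67.5: 118.5 − 0.4·67.5 = 91.5.
ΔQ = 212.5 − 67.5 = 145; wedge = 91.5 − 19 = 72.5.
Welfare loss = ½ × 145 × 72.5 = €5256.25.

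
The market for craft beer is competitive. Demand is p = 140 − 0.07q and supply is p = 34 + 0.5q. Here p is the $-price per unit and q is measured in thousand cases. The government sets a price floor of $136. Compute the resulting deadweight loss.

$4729.61 thousand

Competitive equilibrium: 140 − 0.07q = 34 + 0.5q → q* = 185.96491, p* = 126.98246.
At the floor p = 136, quantity demanded = (140 − 136)/0.07 = 57.14286.
Sellers' marginal cost at q' = 57.14286: 34 + 0.5·57.14286 = 62.57143.
Δq = 185.96491 − 57.14286 = 128.82205; wedge = 136 − 62.57143 = 73.42857.
The triangle = ½ × 128.82205 × 73.42857 = $4729.61 thousand.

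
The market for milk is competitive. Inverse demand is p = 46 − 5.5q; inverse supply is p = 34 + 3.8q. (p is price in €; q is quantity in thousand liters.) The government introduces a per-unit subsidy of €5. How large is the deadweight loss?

€1.34 thousand

Competitive equilibrium: 46 − 5.5q = 34 + 3.8q → q* = 1.2903, p* = 38.9032.
The subsidy lowers effective supply by 5: p = 29 + 3.8q.
New quantity: 46 − 5.5q = 29 + 3.8q → q' = 1.828.
Overproduction Δq = 1.828 − 1.2903 = 0.5377; wedge = subsidy = 5.
The triangle = ½ × 0.5377 × 5 = €1.34 thousand.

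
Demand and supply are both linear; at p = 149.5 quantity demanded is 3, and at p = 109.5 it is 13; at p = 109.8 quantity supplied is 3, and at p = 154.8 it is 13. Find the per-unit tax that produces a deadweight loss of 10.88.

Demand slope = (109.5 − 149.5)/(13 − 3) = −4, so p = 161.5 − 4q.
Supply slope = (154.8 − 109.8)/(13 − 3) = 4.5, so p = 96.3 + 4.5q.
Competitive equilibrium: 161.5 − 4q = 96.3 + 4.5q → q* = 7.6706, p* = 130.8176.
A tax t gives Δq = t/8.5 and wedge t, so DWL = t²/17.
t²/17 = 10.88 → t² = 184.96 → t = 13.6.

13.6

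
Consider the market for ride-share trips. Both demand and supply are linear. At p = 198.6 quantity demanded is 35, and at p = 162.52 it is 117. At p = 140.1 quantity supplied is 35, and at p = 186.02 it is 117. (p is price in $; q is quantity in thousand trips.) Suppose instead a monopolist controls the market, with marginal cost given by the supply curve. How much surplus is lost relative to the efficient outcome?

$408.11 thousand

Demand slope = (162.52 − 198.6)/(117 − 35) = −0.44, so p = 214 − 0.44q.
Supply slope = (186.02 − 140.1)/(117 − 35) = 0.56, so p = 120.5 + 0.56q.
Competitive equilibrium: 214 − 0.44q = 120.5 + 0.56q → q* = 93.5, p* = 172.86.
Marginal revenue: MR = 214 − 0.88q. Set MR = MC: 214 − 0.88q = 120.5 + 0.56q → q_m = 64.9306.
Price p_m = 214 − 0.44·64.9306 = 185.4305; MC(q_m) = 120.5 + 0.56·64.9306 = 156.8611.
Competitive q* = 93.5, so Δq = 28.5694; wedge = 185.4305 − 156.8611 = 28.5694.
Welfare loss = ½ × 28.5694 × 28.5694 = $408.11 thousand.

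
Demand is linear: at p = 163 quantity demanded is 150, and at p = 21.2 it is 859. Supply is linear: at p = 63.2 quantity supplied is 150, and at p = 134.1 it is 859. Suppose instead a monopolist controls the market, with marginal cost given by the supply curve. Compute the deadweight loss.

5591.21

Demand slope = (21.2 − 163)/(859 − 150) = −0.2, so p = 193 − 0.2q.
Supply slope = (134.1 − 63.2)/(859 − 150) = 0.1, so p = 48.2 + 0.1q.
Competitive equilibrium: 193 − 0.2q = 48.2 + 0.1q → q* = 482.6667, p* = 96.4667.
Marginal revenue: MR = 193 − 0.4q. Set MR = MC: 193 − 0.4q = 48.2 + 0.1q → q_m = 289.6.
Price p_m = 193 − 0.2·289.6 = 135.08; MC(q_m) = 48.2 + 0.1·289.6 = 77.16.
Competitive q* = 482.6667, so Δq = 193.0667; wedge = 135.08 − 77.16 = 57.92.
DWL = ½ × 193.0667 × 57.92 = 5591.21.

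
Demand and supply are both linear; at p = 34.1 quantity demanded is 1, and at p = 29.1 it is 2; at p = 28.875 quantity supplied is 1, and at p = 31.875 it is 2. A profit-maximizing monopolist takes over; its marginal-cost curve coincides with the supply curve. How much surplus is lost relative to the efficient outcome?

1.62

Demand slope = (29.1 − 34.1)/(2 − 1) = −5, so p = 39.1 − 5q.
Supply slope = (31.875 − 28.875)/(2 − 1) = 3, so p = 25.875 + 3q.
Competitive equilibrium: 39.1 − 5q = 25.875 + 3q → q* = 1.6531, p* = 30.8344.
Marginal revenue: MR = 39.1 − 10q. Set MR = MC: 39.1 − 10q = 25.875 + 3q → q_m = 1.0173.
Price p_m = 39.1 − 5·1.0173 = 34.0135; MC(q_m) = 25.875 + 3·1.0173 = 28.9269.
Competitive q* = 1.6531, so Δq = 0.6358; wedge = 34.0135 − 28.9269 = 5.0866.
The triangle = ½ × 0.6358 × 5.0866 = 1.62.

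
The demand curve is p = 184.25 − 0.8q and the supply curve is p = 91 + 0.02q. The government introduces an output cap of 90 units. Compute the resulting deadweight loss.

Competitive equilibrium: 184.25 − 0.8q = 91 + 0.02q → q* = 113.7195, p* = 93.2744.
At q = 90: demand price = 184.25 − 0.8·90 = 112.25; supply price = 91 + 0.02·90 = 92.8.
Δq = 113.7195 − 90 = 23.7195; wedge = 112.25 − 92.8 = 19.45.
DWL = ½ × 23.7195 × 19.45 = 230.67.

230.67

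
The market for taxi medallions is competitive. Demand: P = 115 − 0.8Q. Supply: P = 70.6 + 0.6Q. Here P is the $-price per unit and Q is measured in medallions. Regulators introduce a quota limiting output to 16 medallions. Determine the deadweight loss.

Competitive equilibrium: 115 − 0.8Q = 70.6 + 0.6Q → Q* = 31.7143, P* = 89.6286.
At Q = 16: demand price = 115 − 0.8·16 = 102.2; supply price = 70.6 + 0.6·16 = 80.2.
ΔQ = 31.7143 − 16 = 15.7143; wedge = 102.2 − 80.2 = 22.
The triangle = ½ × 15.7143 × 22 = $172.86.

$172.86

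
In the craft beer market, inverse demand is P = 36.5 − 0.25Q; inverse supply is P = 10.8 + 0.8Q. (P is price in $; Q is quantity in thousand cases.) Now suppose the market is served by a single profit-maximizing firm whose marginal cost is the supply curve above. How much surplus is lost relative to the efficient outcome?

$11.63 thousand

Competitive equilibrium: 36.5 − 0.25Q = 10.8 + 0.8Q → Q* = 24.4762, P* = 30.381.
Marginal revenue: MR = 36.5 − 0.5Q. Set MR = MC: 36.5 − 0.5Q = 10.8 + 0.8Q → Q_m = 19.7692.
Price P_m = 36.5 − 0.25·19.7692 = 31.5577; MC(Q_m) = 10.8 + 0.8·19.7692 = 26.6154.
Competitive Q* = 24.4762, so ΔQ = 4.707; wedge = 31.5577 − 26.6154 = 4.9423.
Deadweight loss = ½ × 4.707 × 4.9423 = $11.63 thousand.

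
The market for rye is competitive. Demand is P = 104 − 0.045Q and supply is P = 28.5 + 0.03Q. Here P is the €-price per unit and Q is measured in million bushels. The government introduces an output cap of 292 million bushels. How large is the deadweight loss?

Competitive equilibrium: 104 − 0.045Q = 28.5 + 0.03Q → Q* = 1006.6667, P* = 58.7.
At Q = 292: demand price = 104 − 0.045·292 = 90.86; supply price = 28.5 + 0.03·292 = 37.26.
ΔQ = 1006.6667 − 292 = 714.6667; wedge = 90.86 − 37.26 = 53.6.
The triangle = ½ × 714.6667 × 53.6 = €19153.07 million.

€19153.07 million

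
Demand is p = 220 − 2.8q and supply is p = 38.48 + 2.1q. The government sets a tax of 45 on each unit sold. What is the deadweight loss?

206.63

Competitive equilibrium: 220 − 2.8q = 38.48 + 2.1q → q* = 37.0449, p* = 116.2743.
With the tax, the buyer price exceeds the seller price by 45: (220 − 2.8q) − (38.48 + 2.1q) = 45 → q' = 27.8612.
Δq = 37.0449 − 27.8612 = 9.1837; the wedge equals the tax, 45.
DWL = ½ × 9.1837 × 45 = 206.63.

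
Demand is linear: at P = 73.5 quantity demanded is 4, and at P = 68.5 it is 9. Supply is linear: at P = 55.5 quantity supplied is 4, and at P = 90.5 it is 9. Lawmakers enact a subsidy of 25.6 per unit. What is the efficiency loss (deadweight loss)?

40.96

Demand slope = (68.5 − 73.5)/(9 − 4) = −1, so P = 77.5 − Q.
Supply slope = (90.5 − 55.5)/(9 − 4) = 7, so P = 27.5 + 7Q.
Competitive equilibrium: 77.5 − Q = 27.5 + 7Q → Q* = 6.25, P* = 71.25.
The subsidy lowers effective supply by 25.6: P = 1.9 + 7Q.
New quantity: 77.5 − Q = 1.9 + 7Q → Q' = 9.45.
Overproduction ΔQ = 9.45 − 6.25 = 3.2; wedge = subsidy = 25.6.
The triangle = ½ × 3.2 × 25.6 = 40.96.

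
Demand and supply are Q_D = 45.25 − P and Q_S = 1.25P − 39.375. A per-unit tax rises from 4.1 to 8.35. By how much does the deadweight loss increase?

14.70

In inverse form: demand P = 45.25 − Q, supply P = 31.5 + 0.8Q.
Competitive equilibrium: 45.25 − Q = 31.5 + 0.8Q → Q* = 7.6389, P* = 37.6111.
For a per-unit tax t: ΔQ = t/1.8, so DWL = ½·t·(t/1.8) = t²/3.6.
At t = 4.1: DWL = 4.669. At t = 8.35: DWL = 19.367.
Increase = 19.367 − 4.669 = 14.70.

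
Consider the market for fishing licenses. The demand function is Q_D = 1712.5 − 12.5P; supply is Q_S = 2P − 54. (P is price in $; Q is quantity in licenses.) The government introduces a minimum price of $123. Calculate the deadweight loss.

$62.28

In inverse form: demand P = 137 − 0.08Q, supply P = 27 + 0.5Q.
Competitive equilibrium: 137 − 0.08Q = 27 + 0.5Q → Q* = 189.6552, P* = 121.8276.
At the floor P = 123, quantity demanded = (137 − 123)/0.08 = 175.
Sellers' marginal cost at Q' = 175: 27 + 0.5·175 = 114.5.
ΔQ = 189.6552 − 175 = 14.6552; wedge = 123 − 114.5 = 8.5.
The triangle = ½ × 14.6552 × 8.5 = $62.28.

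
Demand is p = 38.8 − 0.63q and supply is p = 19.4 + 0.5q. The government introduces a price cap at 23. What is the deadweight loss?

56.14

Competitive equilibrium: 38.8 − 0.63q = 19.4 + 0.5q → q* = 17.1681, p* = 27.9841.
At the ceiling p = 23, quantity supplied = (23 − 19.4)/0.5 = 7.2.
Willingness to pay at q' = 7.2: 38.8 − 0.63·7.2 = 34.264.
Δq = 17.1681 − 7.2 = 9.9681; wedge = 34.264 − 23 = 11.264.
Welfare loss = ½ × 9.9681 × 11.264 = 56.14.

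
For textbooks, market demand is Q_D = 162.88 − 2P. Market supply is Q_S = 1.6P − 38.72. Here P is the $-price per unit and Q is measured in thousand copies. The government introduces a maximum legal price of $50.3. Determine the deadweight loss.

$46.79 thousand

In inverse form: demand P = 81.44 − 0.5Q, supply P = 24.2 + 0.625Q.
Competitive equilibrium: 81.44 − 0.5Q = 24.2 + 0.625Q → Q* = 50.88, P* = 56.
At the ceiling P = 50.3, quantity supplied = (50.3 − 24.2)/0.625 = 41.76.
Willingness to pay at Q' = 41.76: 81.44 − 0.5·41.76 = 60.56.
ΔQ = 50.88 − 41.76 = 9.12; wedge = 60.56 − 50.3 = 10.26.
Welfare loss = ½ × 9.12 × 10.26 = $46.79 thousand.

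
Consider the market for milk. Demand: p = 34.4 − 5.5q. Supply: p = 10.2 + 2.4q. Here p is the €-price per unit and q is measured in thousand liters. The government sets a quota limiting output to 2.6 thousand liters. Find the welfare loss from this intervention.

€0.85 thousand

Competitive equilibrium: 34.4 − 5.5q = 10.2 + 2.4q → q* = 3.0633, p* = 17.5519.
At q = 2.6: demand price = 34.4 − 5.5·2.6 = 20.1; supply price = 10.2 + 2.4·2.6 = 16.44.
Δq = 3.0633 − 2.6 = 0.4633; wedge = 20.1 − 16.44 = 3.66.
Deadweight loss = ½ × 0.4633 × 3.66 = €0.85 thousand.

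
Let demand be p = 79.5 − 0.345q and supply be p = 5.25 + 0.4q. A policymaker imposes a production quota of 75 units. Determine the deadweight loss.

Competitive equilibrium: 79.5 − 0.345q = 5.25 + 0.4q → q* = 99.6644, p* = 45.1158.
At q = 75: demand price = 79.5 − 0.345·75 = 53.625; supply price = 5.25 + 0.4·75 = 35.25.
Δq = 99.6644 − 75 = 24.6644; wedge = 53.625 − 35.25 = 18.375.
Welfare loss = ½ × 24.6644 × 18.375 = 226.60.

226.60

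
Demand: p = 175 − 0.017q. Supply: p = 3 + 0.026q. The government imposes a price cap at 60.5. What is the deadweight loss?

Competitive equilibrium: 175 − 0.017q = 3 + 0.026q → q* = 4000, p* = 107.
At the ceiling p = 60.5, quantity supplied = (60.5 − 3)/0.026 = 2211.53846.
Willingness to pay at q' = 2211.53846: 175 − 0.017·2211.53846 = 137.40385.
Δq = 4000 − 2211.53846 = 1788.46154; wedge = 137.40385 − 60.5 = 76.90385.
Deadweight loss = ½ × 1788.46154 × 76.90385 = 68769.79.

68769.79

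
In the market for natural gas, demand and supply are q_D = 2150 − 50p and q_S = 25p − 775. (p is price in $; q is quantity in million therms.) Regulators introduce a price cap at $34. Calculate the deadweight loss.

$468.75 million

In inverse form: demand p = 43 − 0.02q, supply p = 31 + 0.04q.
Competitive equilibrium: 43 − 0.02q = 31 + 0.04q → q* = 200, p* = 39.
At the ceiling p = 34, quantity supplied = (34 − 31)/0.04 = 75.
Willingness to pay at q' = 75: 43 − 0.02·75 = 41.5.
Δq = 200 − 75 = 125; wedge = 41.5 − 34 = 7.5.
DWL = ½ × 125 × 7.5 = $468.75 million.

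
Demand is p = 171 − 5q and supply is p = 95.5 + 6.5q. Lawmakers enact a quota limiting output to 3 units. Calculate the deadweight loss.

Competitive equilibrium: 171 − 5q = 95.5 + 6.5q → q* = 6.5652, p* = 138.1739.
At q = 3: demand price = 171 − 5·3 = 156; supply price = 95.5 + 6.5·3 = 115.
Δq = 6.5652 − 3 = 3.5652; wedge = 156 − 115 = 41.
Deadweight loss = ½ × 3.5652 × 41 = 73.09.

73.09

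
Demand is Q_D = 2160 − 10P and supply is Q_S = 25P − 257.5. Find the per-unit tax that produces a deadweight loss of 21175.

In inverse form: demand P = 216 − 0.1Q, supply P = 10.3 + 0.04Q.
Competitive equilibrium: 216 − 0.1Q = 10.3 + 0.04Q → Q* = 1469.2857, P* = 69.0714.
A tax t gives ΔQ = t/0.14 and wedge t, so DWL = t²/0.28.
t²/0.28 = 21175 → t² = 5929 → t = 77.

77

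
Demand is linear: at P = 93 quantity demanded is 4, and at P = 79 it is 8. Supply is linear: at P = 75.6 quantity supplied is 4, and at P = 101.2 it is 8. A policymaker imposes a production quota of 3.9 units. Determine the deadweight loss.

Demand slope = (79 − 93)/(8 − 4) = −3.5, so P = 107 − 3.5Q.
Supply slope = (101.2 − 75.6)/(8 − 4) = 6.4, so P = 50 + 6.4Q.
Competitive equilibrium: 107 − 3.5Q = 50 + 6.4Q → Q* = 5.7576, P* = 86.8485.
At Q = 3.9: demand price = 107 − 3.5·3.9 = 93.35; supply price = 50 + 6.4·3.9 = 74.96.
ΔQ = 5.7576 − 3.9 = 1.8576; wedge = 93.35 − 74.96 = 18.39.
Welfare loss = ½ × 1.8576 × 18.39 = 17.08.

17.08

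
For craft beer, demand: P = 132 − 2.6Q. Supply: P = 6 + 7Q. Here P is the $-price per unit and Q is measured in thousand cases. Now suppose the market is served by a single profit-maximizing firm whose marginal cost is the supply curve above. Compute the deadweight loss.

$37.55 thousand

Competitive equilibrium: 132 − 2.6Q = 6 + 7Q → Q* = 13.125, P* = 97.875.
Marginal revenue: MR = 132 − 5.2Q. Set MR = MC: 132 − 5.2Q = 6 + 7Q → Q_m = 10.3279.
Price P_m = 132 − 2.6·10.3279 = 105.1475; MC(Q_m) = 6 + 7·10.3279 = 78.2953.
Competitive Q* = 13.125, so ΔQ = 2.7971; wedge = 105.1475 − 78.2953 = 26.8522.
The triangle = ½ × 2.7971 × 26.8522 = $37.55 thousand.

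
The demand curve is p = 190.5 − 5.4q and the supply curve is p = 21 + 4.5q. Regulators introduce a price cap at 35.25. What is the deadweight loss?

963.91

Competitive equilibrium: 190.5 − 5.4q = 21 + 4.5q → q* = 17.1212, p* = 98.0455.
At the ceiling p = 35.25, quantity supplied = (35.25 − 21)/4.5 = 3.1667.
Willingness to pay at q' = 3.1667: 190.5 − 5.4·3.1667 = 173.3998.
Δq = 17.1212 − 3.1667 = 13.9545; wedge = 173.3998 − 35.25 = 138.1498.
DWL = ½ × 13.9545 × 138.1498 = 963.91.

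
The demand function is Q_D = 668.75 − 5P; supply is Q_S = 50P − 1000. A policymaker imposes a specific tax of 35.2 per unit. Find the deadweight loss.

2816

In inverse form: demand P = 133.75 − 0.2Q, supply P = 20 + 0.02Q.
Competitive equilibrium: 133.75 − 0.2Q = 20 + 0.02Q → Q* = 517.0455, P* = 30.3409.
With the tax, the buyer price exceeds the seller price by 35.2: (133.75 − 0.2Q) − (20 + 0.02Q) = 35.2 → Q' = 357.0455.
ΔQ = 517.0455 − 357.0455 = 160; the wedge equals the tax, 35.2.
Welfare loss = ½ × 160 × 35.2 = 2816.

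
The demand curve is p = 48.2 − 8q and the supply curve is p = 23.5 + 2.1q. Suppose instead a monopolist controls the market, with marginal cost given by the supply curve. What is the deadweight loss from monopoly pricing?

Competitive equilibrium: 48.2 − 8q = 23.5 + 2.1q → q* = 2.4455, p* = 28.6356.
Marginal revenue: MR = 48.2 − 16q. Set MR = MC: 48.2 − 16q = 23.5 + 2.1q → q_m = 1.3646.
Price p_m = 48.2 − 8·1.3646 = 37.2832; MC(q_m) = 23.5 + 2.1·1.3646 = 26.3657.
Competitive q* = 2.4455, so Δq = 1.0809; wedge = 37.2832 − 26.3657 = 10.9175.
Welfare loss = ½ × 1.0809 × 10.9175 = 5.90.

5.90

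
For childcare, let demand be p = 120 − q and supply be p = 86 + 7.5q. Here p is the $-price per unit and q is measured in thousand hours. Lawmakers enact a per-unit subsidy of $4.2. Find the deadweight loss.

$1.04 thousand

Competitive equilibrium: 120 − q = 86 + 7.5q → q* = 4, p* = 116.
The subsidy lowers effective supply by 4.2: p = 81.8 + 7.5q.
New quantity: 120 − q = 81.8 + 7.5q → q' = 4.4941.
Overproduction Δq = 4.4941 − 4 = 0.4941; wedge = subsidy = 4.2.
Deadweight loss = ½ × 0.4941 × 4.2 = $1.04 thousand.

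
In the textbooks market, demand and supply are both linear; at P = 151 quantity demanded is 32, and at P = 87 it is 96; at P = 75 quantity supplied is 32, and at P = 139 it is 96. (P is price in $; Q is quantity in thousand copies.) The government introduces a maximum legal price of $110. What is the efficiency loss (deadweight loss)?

$9 thousand

Demand slope = (87 − 151)/(96 − 32) = −1, so P = 183 − Q.
Supply slope = (139 − 75)/(96 − 32) = 1, so P = 43 + Q.
Competitive equilibrium: 183 − Q = 43 + Q → Q* = 70, P* = 113.
At the ceiling P = 110, quantity supplied = (110 − 43)/1 = 67.
Willingness to pay at Q' = 67: 183 − 1·67 = 116.
ΔQ = 70 − 67 = 3; wedge = 116 − 110 = 6.
The triangle = ½ × 3 × 6 = $9 thousand.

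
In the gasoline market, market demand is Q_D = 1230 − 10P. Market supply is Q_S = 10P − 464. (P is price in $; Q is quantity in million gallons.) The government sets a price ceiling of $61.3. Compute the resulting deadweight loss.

$5475.60 million

In inverse form: demand P = 123 − 0.1Q, supply P = 46.4 + 0.1Q.
Competitive equilibrium: 123 − 0.1Q = 46.4 + 0.1Q → Q* = 383, P* = 84.7.
At the ceiling P = 61.3, quantity supplied = (61.3 − 46.4)/0.1 = 149.
Willingness to pay at Q' = 149: 123 − 0.1·149 = 108.1.
ΔQ = 383 − 149 = 234; wedge = 108.1 − 61.3 = 46.8.
The triangle = ½ × 234 × 46.8 = $5475.60 million.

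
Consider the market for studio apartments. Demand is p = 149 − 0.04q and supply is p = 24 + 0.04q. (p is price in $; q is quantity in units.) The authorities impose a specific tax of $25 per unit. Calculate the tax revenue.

$31250

Competitive equilibrium: 149 − 0.04q = 24 + 0.04q → q* = 1562.5, p* = 86.5.
With the tax, the buyer price exceeds the seller price by 25: (149 − 0.04q) − (24 + 0.04q) = 25 → q' = 1250.
Tax revenue = 25 × 1250 = $31250.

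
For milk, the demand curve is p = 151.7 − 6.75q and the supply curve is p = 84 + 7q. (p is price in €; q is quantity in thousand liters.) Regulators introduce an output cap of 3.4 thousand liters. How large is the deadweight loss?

€15.96 thousand

Competitive equilibrium: 151.7 − 6.75q = 84 + 7q → q* = 4.9236, p* = 118.4655.
At q = 3.4: demand price = 151.7 − 6.75·3.4 = 128.75; supply price = 84 + 7·3.4 = 107.8.
Δq = 4.9236 − 3.4 = 1.5236; wedge = 128.75 − 107.8 = 20.95.
Welfare loss = ½ × 1.5236 × 20.95 = €15.96 thousand.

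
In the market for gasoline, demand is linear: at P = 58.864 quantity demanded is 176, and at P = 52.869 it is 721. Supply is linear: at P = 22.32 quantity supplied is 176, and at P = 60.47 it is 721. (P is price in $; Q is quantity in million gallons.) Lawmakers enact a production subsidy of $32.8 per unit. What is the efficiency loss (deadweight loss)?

$6640.99 million

Demand slope = (52.869 − 58.864)/(721 − 176) = −0.011, so P = 60.8 − 0.011Q.
Supply slope = (60.47 − 22.32)/(721 − 176) = 0.07, so P = 10 + 0.07Q.
Competitive equilibrium: 60.8 − 0.011Q = 10 + 0.07Q → Q* = 627.1605, P* = 53.9012.
The subsidy lowers effective supply by 32.8: P = 0.07Q − 22.8.
New quantity: 60.8 − 0.011Q = 0.07Q − 22.8 → Q' = 1032.0988.
Overproduction ΔQ = 1032.0988 − 627.1605 = 404.9383; wedge = subsidy = 32.8.
The triangle = ½ × 404.9383 × 32.8 = $6640.99 million.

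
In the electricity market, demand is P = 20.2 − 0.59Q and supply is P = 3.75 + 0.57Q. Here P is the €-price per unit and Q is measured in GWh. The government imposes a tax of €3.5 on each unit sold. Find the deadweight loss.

Competitive equilibrium: 20.2 − 0.59Q = 3.75 + 0.57Q → Q* = 14.181, P* = 11.8332.
With the tax, the buyer price exceeds the seller price by 3.5: (20.2 − 0.59Q) − (3.75 + 0.57Q) = 3.5 → Q' = 11.1638.
ΔQ = 14.181 − 11.1638 = 3.0172; the wedge equals the tax, 3.5.
The triangle = ½ × 3.0172 × 3.5 = €5.28.

€5.28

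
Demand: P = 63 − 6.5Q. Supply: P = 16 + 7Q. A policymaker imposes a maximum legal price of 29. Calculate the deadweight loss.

17.81

Competitive equilibrium: 63 − 6.5Q = 16 + 7Q → Q* = 3.4815, P* = 40.3704.
At the ceiling P = 29, quantity supplied = (29 − 16)/7 = 1.8571.
Willingness to pay at Q' = 1.8571: 63 − 6.5·1.8571 = 50.9289.
ΔQ = 3.4815 − 1.8571 = 1.6244; wedge = 50.9289 − 29 = 21.9289.
Deadweight loss = ½ × 1.6244 × 21.9289 = 17.81.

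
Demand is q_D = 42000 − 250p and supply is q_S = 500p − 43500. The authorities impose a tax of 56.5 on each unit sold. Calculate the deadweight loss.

In inverse form: demand p = 168 − 0.004q, supply p = 87 + 0.002q.
Competitive equilibrium: 168 − 0.004q = 87 + 0.002q → q* = 13500, p* = 114.
With the tax, the buyer price exceeds the seller price by 56.5: (168 − 0.004q) − (87 + 0.002q) = 56.5 → q' = 4083.3333.
Δq = 13500 − 4083.3333 = 9416.6667; the wedge equals the tax, 56.5.
The triangle = ½ × 9416.6667 × 56.5 = 266020.83.

266020.83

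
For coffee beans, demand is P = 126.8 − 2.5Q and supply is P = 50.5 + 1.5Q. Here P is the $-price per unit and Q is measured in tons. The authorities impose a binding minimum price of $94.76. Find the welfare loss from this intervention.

$78.35

Competitive equilibrium: 126.8 − 2.5Q = 50.5 + 1.5Q → Q* = 19.075, P* = 79.1125.
At the floor P = 94.76, quantity demanded = (126.8 − 94.76)/2.5 = 12.816.
Sellers' marginal cost at Q' = 12.816: 50.5 + 1.5·12.816 = 69.724.
ΔQ = 19.075 − 12.816 = 6.259; wedge = 94.76 − 69.724 = 25.036.
Welfare loss = ½ × 6.259 × 25.036 = $78.35.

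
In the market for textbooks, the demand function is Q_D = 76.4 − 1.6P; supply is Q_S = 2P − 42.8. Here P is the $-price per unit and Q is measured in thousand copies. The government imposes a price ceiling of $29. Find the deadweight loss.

In inverse form: demand P = 47.75 − 0.625Q, supply P = 21.4 + 0.5Q.
Competitive equilibrium: 47.75 − 0.625Q = 21.4 + 0.5Q → Q* = 23.4222, P* = 33.1111.
At the ceiling P = 29, quantity supplied = (29 − 21.4)/0.5 = 15.2.
Willingness to pay at Q' = 15.2: 47.75 − 0.625·15.2 = 38.25.
ΔQ = 23.4222 − 15.2 = 8.2222; wedge = 38.25 − 29 = 9.25.
The triangle = ½ × 8.2222 × 9.25 = $38.03 thousand.

$38.03 thousand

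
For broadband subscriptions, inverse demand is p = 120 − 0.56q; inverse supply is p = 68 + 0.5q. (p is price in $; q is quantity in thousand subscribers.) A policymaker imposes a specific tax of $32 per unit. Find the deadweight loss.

Competitive equilibrium: 120 − 0.56q = 68 + 0.5q → q* = 49.0566, p* = 92.5283.
With the tax, the buyer price exceeds the seller price by 32: (120 − 0.56q) − (68 + 0.5q) = 32 → q' = 18.8679.
Δq = 49.0566 − 18.8679 = 30.1887; the wedge equals the tax, 32.
The triangle = ½ × 30.1887 × 32 = $483.02 thousand.

$483.02 thousand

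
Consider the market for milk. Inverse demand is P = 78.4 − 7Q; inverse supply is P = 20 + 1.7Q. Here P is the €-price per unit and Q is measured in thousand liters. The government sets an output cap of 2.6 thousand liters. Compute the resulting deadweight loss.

Competitive equilibrium: 78.4 − 7Q = 20 + 1.7Q → Q* = 6.71264, P* = 31.41149.
At Q = 2.6: demand price = 78.4 − 7·2.6 = 60.2; supply price = 20 + 1.7·2.6 = 24.42.
ΔQ = 6.71264 − 2.6 = 4.11264; wedge = 60.2 − 24.42 = 35.78.
Deadweight loss = ½ × 4.11264 × 35.78 = €73.58 thousand.

€73.58 thousand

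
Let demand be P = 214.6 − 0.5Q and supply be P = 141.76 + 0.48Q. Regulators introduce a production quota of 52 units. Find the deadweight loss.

244.25

Competitive equilibrium: 214.6 − 0.5Q = 141.76 + 0.48Q → Q* = 74.3265, P* = 177.4367.
At Q = 52: demand price = 214.6 − 0.5·52 = 188.6; supply price = 141.76 + 0.48·52 = 166.72.
ΔQ = 74.3265 − 52 = 22.3265; wedge = 188.6 − 166.72 = 21.88.
Deadweight loss = ½ × 22.3265 × 21.88 = 244.25.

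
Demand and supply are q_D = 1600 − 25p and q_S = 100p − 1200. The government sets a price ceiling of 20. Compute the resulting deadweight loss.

1440

In inverse form: demand p = 64 − 0.04q, supply p = 12 + 0.01q.
Competitive equilibrium: 64 − 0.04q = 12 + 0.01q → q* = 1040, p* = 22.4.
At the ceiling p = 20, quantity supplied = (20 − 12)/0.01 = 800.
Willingness to pay at q' = 800: 64 − 0.04·800 = 32.
Δq = 1040 − 800 = 240; wedge = 32 − 20 = 12.
The triangle = ½ × 240 × 12 = 1440.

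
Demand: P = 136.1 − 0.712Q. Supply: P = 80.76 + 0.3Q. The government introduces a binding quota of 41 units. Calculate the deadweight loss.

Competitive equilibrium: 136.1 − 0.712Q = 80.76 + 0.3Q → Q* = 54.6838, P* = 97.1651.
At Q = 41: demand price = 136.1 − 0.712·41 = 106.908; supply price = 80.76 + 0.3·41 = 93.06.
ΔQ = 54.6838 − 41 = 13.6838; wedge = 106.908 − 93.06 = 13.848.
DWL = ½ × 13.6838 × 13.848 = 94.75.

94.75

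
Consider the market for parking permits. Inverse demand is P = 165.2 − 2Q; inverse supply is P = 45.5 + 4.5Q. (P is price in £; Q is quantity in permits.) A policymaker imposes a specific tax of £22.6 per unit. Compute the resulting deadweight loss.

£39.29

Competitive equilibrium: 165.2 − 2Q = 45.5 + 4.5Q → Q* = 18.4154, P* = 128.3692.
With the tax, the buyer price exceeds the seller price by 22.6: (165.2 − 2Q) − (45.5 + 4.5Q) = 22.6 → Q' = 14.9385.
ΔQ = 18.4154 − 14.9385 = 3.4769; the wedge equals the tax, 22.6.
The triangle = ½ × 3.4769 × 22.6 = £39.29.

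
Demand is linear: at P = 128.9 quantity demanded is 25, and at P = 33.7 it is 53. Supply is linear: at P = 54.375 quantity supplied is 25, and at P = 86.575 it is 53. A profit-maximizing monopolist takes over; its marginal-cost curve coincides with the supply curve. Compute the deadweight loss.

Demand slope = (33.7 − 128.9)/(53 − 25) = −3.4, so P = 213.9 − 3.4Q.
Supply slope = (86.575 − 54.375)/(53 − 25) = 1.15, so P = 25.625 + 1.15Q.
Competitive equilibrium: 213.9 − 3.4Q = 25.625 + 1.15Q → Q* = 41.3791, P* = 73.211.
Marginal revenue: MR = 213.9 − 6.8Q. Set MR = MC: 213.9 − 6.8Q = 25.625 + 1.15Q → Q_m = 23.6824.
Price P_m = 213.9 − 3.4·23.6824 = 133.3798; MC(Q_m) = 25.625 + 1.15·23.6824 = 52.8598.
Competitive Q* = 41.3791, so ΔQ = 17.6967; wedge = 133.3798 − 52.8598 = 80.52.
DWL = ½ × 17.6967 × 80.52 = 712.47.

712.47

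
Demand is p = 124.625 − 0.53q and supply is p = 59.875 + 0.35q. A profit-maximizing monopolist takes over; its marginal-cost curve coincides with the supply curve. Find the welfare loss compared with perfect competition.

336.57

Competitive equilibrium: 124.625 − 0.53q = 59.875 + 0.35q → q* = 73.5795, p* = 85.6278.
Marginal revenue: MR = 124.625 − 1.06q. Set MR = MC: 124.625 − 1.06q = 59.875 + 0.35q → q_m = 45.922.
Price p_m = 124.625 − 0.53·45.922 = 100.2863; MC(q_m) = 59.875 + 0.35·45.922 = 75.9477.
Competitive q* = 73.5795, so Δq = 27.6575; wedge = 100.2863 − 75.9477 = 24.3386.
DWL = ½ × 27.6575 × 24.3386 = 336.57.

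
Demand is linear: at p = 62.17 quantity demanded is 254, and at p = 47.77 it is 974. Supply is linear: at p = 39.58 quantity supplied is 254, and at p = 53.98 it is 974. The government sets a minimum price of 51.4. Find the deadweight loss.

Demand slope = (47.77 − 62.17)/(974 − 254) = −0.02, so p = 67.25 − 0.02q.
Supply slope = (53.98 − 39.58)/(974 − 254) = 0.02, so p = 34.5 + 0.02q.
Competitive equilibrium: 67.25 − 0.02q = 34.5 + 0.02q → q* = 818.75, p* = 50.875.
At the floor p = 51.4, quantity demanded = (67.25 − 51.4)/0.02 = 792.5.
Sellers' marginal cost at q' = 792.5: 34.5 + 0.02·792.5 = 50.35.
Δq = 818.75 − 792.5 = 26.25; wedge = 51.4 − 50.35 = 1.05.
DWL = ½ × 26.25 × 1.05 = 13.78.

13.78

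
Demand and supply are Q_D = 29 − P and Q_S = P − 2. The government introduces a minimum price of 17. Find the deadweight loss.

2.25

In inverse form: demand P = 29 − Q, supply P = 2 + Q.
Competitive equilibrium: 29 − Q = 2 + Q → Q* = 13.5, P* = 15.5.
At the floor P = 17, quantity demanded = (29 − 17)/1 = 12.
Sellers' marginal cost at Q' = 12: 2 + 1·12 = 14.
ΔQ = 13.5 − 12 = 1.5; wedge = 17 − 14 = 3.
Welfare loss = ½ × 1.5 × 3 = 2.25.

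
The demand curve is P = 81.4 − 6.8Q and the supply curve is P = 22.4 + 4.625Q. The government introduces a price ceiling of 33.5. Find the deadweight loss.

Competitive equilibrium: 81.4 − 6.8Q = 22.4 + 4.625Q → Q* = 5.1641, P* = 46.284.
At the ceiling P = 33.5, quantity supplied = (33.5 − 22.4)/4.625 = 2.4.
Willingness to pay at Q' = 2.4: 81.4 − 6.8·2.4 = 65.08.
ΔQ = 5.1641 − 2.4 = 2.7641; wedge = 65.08 − 33.5 = 31.58.
DWL = ½ × 2.7641 × 31.58 = 43.65.

43.65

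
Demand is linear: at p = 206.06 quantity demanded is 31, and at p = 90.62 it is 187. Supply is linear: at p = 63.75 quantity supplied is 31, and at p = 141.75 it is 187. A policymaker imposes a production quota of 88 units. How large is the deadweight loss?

2068.89

Demand slope = (90.62 − 206.06)/(187 − 31) = −0.74, so p = 229 − 0.74q.
Supply slope = (141.75 − 63.75)/(187 − 31) = 0.5, so p = 48.25 + 0.5q.
Competitive equilibrium: 229 − 0.74q = 48.25 + 0.5q → q* = 145.7661, p* = 121.1331.
At q = 88: demand price = 229 − 0.74·88 = 163.88; supply price = 48.25 + 0.5·88 = 92.25.
Δq = 145.7661 − 88 = 57.7661; wedge = 163.88 − 92.25 = 71.63.
Welfare loss = ½ × 57.7661 × 71.63 = 2068.89.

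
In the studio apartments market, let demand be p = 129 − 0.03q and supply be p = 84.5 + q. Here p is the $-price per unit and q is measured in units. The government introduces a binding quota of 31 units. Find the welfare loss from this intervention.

$76.70

Competitive equilibrium: 129 − 0.03q = 84.5 + q → q* = 43.2039, p* = 127.7039.
At q = 31: demand price = 129 − 0.03·31 = 128.07; supply price = 84.5 + 1·31 = 115.5.
Δq = 43.2039 − 31 = 12.2039; wedge = 128.07 − 115.5 = 12.57.
DWL = ½ × 12.2039 × 12.57 = $76.70.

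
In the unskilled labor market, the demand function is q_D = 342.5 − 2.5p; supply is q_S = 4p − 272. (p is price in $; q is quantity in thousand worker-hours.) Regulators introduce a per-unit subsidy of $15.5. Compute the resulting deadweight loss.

In inverse form: demand p = 137 − 0.4q, supply p = 68 + 0.25q.
Competitive equilibrium: 137 − 0.4q = 68 + 0.25q → q* = 106.1538, p* = 94.5385.
The subsidy lowers effective supply by 15.5: p = 52.5 + 0.25q.
New quantity: 137 − 0.4q = 52.5 + 0.25q → q' = 130.
Overproduction Δq = 130 − 106.1538 = 23.8462; wedge = subsidy = 15.5.
Deadweight loss = ½ × 23.8462 × 15.5 = $184.81 thousand.

$184.81 thousand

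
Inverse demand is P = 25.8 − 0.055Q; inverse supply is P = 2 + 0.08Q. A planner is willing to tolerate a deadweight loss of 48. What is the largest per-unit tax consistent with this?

Competitive equilibrium: 25.8 − 0.055Q = 2 + 0.08Q → Q* = 176.2963, P* = 16.1037.
A tax t gives ΔQ = t/0.135 and wedge t, so DWL = t²/0.27.
t²/0.27 = 48 → t² = 12.96 → t = 3.6.

3.6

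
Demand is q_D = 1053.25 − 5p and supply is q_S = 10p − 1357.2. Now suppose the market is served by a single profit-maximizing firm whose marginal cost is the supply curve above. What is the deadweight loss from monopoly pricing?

In inverse form: demand p = 210.65 − 0.2q, supply p = 135.72 + 0.1q.
Competitive equilibrium: 210.65 − 0.2q = 135.72 + 0.1q → q* = 249.7667, p* = 160.6967.
Marginal revenue: MR = 210.65 − 0.4q. Set MR = MC: 210.65 − 0.4q = 135.72 + 0.1q → q_m = 149.86.
Price p_m = 210.65 − 0.2·149.86 = 180.678; MC(q_m) = 135.72 + 0.1·149.86 = 150.706.
Competitive q* = 249.7667, so Δq = 99.9067; wedge = 180.678 − 150.706 = 29.972.
Welfare loss = ½ × 99.9067 × 29.972 = 1497.20.

1497.20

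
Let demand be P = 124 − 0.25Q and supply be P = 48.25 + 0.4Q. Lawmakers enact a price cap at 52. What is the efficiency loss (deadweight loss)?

Competitive equilibrium: 124 − 0.25Q = 48.25 + 0.4Q → Q* = 116.53846, P* = 94.86538.
At the ceiling P = 52, quantity supplied = (52 − 48.25)/0.4 = 9.375.
Willingness to pay at Q' = 9.375: 124 − 0.25·9.375 = 121.65625.
ΔQ = 116.53846 − 9.375 = 107.16346; wedge = 121.65625 − 52 = 69.65625.
Deadweight loss = ½ × 107.16346 × 69.65625 = 3732.30.

3732.30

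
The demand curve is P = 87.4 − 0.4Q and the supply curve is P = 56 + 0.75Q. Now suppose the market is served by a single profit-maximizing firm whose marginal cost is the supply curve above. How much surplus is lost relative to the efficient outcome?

Competitive equilibrium: 87.4 − 0.4Q = 56 + 0.75Q → Q* = 27.3043, P* = 76.4783.
Marginal revenue: MR = 87.4 − 0.8Q. Set MR = MC: 87.4 − 0.8Q = 56 + 0.75Q → Q_m = 20.2581.
Price P_m = 87.4 − 0.4·20.2581 = 79.2968; MC(Q_m) = 56 + 0.75·20.2581 = 71.1936.
Competitive Q* = 27.3043, so ΔQ = 7.0462; wedge = 79.2968 − 71.1936 = 8.1032.
DWL = ½ × 7.0462 × 8.1032 = 28.55.

28.55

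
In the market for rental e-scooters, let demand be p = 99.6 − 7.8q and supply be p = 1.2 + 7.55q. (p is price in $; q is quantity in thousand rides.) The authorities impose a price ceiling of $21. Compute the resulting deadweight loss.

$110.12 thousand

Competitive equilibrium: 99.6 − 7.8q = 1.2 + 7.55q → q* = 6.4104, p* = 49.5987.
At the ceiling p = 21, quantity supplied = (21 − 1.2)/7.55 = 2.6225.
Willingness to pay at q' = 2.6225: 99.6 − 7.8·2.6225 = 79.1445.
Δq = 6.4104 − 2.6225 = 3.7879; wedge = 79.1445 − 21 = 58.1445.
The triangle = ½ × 3.7879 × 58.1445 = $110.12 thousand.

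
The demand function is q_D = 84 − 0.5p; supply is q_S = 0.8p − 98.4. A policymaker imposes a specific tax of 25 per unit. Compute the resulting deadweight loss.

In inverse form: demand p = 168 − 2q, supply p = 123 + 1.25q.
Competitive equilibrium: 168 − 2q = 123 + 1.25q → q* = 13.84615, p* = 140.30769.
With the tax, the buyer price exceeds the seller price by 25: (168 − 2q) − (123 + 1.25q) = 25 → q' = 6.15385.
Δq = 13.84615 − 6.15385 = 7.6923; the wedge equals the tax, 25.
Welfare loss = ½ × 7.6923 × 25 = 96.15.

96.15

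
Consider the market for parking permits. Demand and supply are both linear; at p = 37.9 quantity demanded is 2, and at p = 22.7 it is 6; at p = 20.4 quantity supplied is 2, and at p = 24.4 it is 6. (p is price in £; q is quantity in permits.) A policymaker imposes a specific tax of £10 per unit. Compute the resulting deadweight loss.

Demand slope = (22.7 − 37.9)/(6 − 2) = −3.8, so p = 45.5 − 3.8q.
Supply slope = (24.4 − 20.4)/(6 − 2) = 1, so p = 18.4 + q.
Competitive equilibrium: 45.5 − 3.8q = 18.4 + q → q* = 5.6458, p* = 24.0458.
With the tax, the buyer price exceeds the seller price by 10: (45.5 − 3.8q) − (18.4 + q) = 10 → q' = 3.5625.
Δq = 5.6458 − 3.5625 = 2.0833; the wedge equals the tax, 10.
The triangle = ½ × 2.0833 × 10 = £10.42.

£10.42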